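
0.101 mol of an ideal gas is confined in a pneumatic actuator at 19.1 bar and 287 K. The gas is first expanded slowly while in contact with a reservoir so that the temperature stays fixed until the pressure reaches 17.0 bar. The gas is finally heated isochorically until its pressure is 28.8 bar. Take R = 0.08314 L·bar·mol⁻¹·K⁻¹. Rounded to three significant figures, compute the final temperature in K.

T₃ ≈ 486 K

From PV = nRT: V₁ = nRT₁/P₁ = 0.1262 L.
Isothermal, so P V is constant: T₂ = T₁; V₂ = V₁·(P₁/P₂) = 0.1418 L.
V constant ⇒ P ∝ T: V₃ = V₂; T₃ = T₂·(P₃/P₂) = 486.2 K.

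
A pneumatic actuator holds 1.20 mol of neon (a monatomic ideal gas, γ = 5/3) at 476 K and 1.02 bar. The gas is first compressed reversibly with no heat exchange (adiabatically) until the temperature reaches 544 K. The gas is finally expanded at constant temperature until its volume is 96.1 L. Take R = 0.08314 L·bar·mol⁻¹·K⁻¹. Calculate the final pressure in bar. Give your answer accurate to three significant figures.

From PV = nRT: V₁ = nRT₁/P₁ = 46.56 L.
Reversible adiabatic, γ = 5/3: P₂ = P₁·(T₂/T₁)^(γ/(γ−1)) = 1.424 bar; V₂ = V₁·(T₁/T₂)^(1/(γ−1)) = 38.11 L.
T constant ⇒ Boyle's law P V = const: T₃ = T₂; P₃ = P₂·(V₂/V₃) = 0.5648 bar.

P₃ ≈ 0.565 bar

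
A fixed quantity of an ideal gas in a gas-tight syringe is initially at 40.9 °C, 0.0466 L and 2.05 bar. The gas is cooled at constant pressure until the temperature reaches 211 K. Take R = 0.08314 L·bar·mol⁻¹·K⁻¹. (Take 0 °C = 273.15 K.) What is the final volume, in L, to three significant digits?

Convert: T₁ = 314.0 K.
P constant ⇒ V ∝ T: P₂ = P₁; V₂ = V₁·(T₂/T₁) = 0.03131 L.

V₂ ≈ 0.0313 L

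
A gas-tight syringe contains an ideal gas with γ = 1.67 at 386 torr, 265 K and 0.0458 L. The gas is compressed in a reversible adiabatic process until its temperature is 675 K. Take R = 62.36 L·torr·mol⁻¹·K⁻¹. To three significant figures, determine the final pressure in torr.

Adiabatic (γ = 1.67), T V^(γ−1) and P V^γ constant: P₂ = P₁·(T₂/T₁)^(γ/(γ−1)) = 3969 torr; V₂ = V₁·(T₁/T₂)^(1/(γ−1)) = 0.01135 L.

P₂ ≈ 3.97e+03 torr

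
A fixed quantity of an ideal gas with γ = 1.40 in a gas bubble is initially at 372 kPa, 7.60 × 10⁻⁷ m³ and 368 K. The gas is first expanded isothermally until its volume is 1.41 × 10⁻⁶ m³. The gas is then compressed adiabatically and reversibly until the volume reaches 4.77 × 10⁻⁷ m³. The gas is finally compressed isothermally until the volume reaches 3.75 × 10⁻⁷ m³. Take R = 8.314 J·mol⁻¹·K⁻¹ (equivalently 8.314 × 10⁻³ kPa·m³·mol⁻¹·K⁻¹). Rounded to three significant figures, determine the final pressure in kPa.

T constant ⇒ Boyle's law P V = const: T₂ = T₁; P₂ = P₁·(V₁/V₂) = 200.5 kPa.
Adiabatic (γ = 1.40), T V^(γ−1) and P V^γ constant: T₃ = T₂·(V₂/V₃)^(γ−1) = 567.7 K; P₃ = P₂·(V₂/V₃)^γ = 914.4 kPa.
T constant ⇒ Boyle's law P V = const: T₄ = T₃; P₄ = P₃·(V₃/V₄) = 1163 kPa.

P₄ ≈ 1.16e+03 kPa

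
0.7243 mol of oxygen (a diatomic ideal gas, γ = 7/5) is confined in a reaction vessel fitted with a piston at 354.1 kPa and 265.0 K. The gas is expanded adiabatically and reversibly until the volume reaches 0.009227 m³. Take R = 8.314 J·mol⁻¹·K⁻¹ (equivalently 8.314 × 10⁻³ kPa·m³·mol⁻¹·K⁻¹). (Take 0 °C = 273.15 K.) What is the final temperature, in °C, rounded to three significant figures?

T₂ ≈ -74.2 °C

From PV = nRT: V₁ = nRT₁/P₁ = 0.004507 m³.
Reversible adiabatic, γ = 7/5: T₂ = T₁·(V₁/V₂)^(γ−1) = 199.0 K; P₂ = P₁·(V₁/V₂)^γ = 129.8 kPa.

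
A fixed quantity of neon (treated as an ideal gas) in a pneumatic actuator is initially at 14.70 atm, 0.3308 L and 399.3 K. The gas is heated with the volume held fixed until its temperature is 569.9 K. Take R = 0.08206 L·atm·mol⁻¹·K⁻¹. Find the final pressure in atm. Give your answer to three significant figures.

V constant ⇒ P ∝ T: V₂ = V₁; P₂ = P₁·(T₂/T₁) = 20.98 atm.

P₂ ≈ 21.0 atm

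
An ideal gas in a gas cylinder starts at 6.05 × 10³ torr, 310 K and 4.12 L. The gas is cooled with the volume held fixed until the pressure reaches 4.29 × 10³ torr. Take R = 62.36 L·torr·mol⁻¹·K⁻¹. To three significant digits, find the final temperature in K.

T₂ ≈ 220 K

Isochoric, so P/T is constant: V₂ = V₁; T₂ = T₁·(P₂/P₁) = 219.8 K.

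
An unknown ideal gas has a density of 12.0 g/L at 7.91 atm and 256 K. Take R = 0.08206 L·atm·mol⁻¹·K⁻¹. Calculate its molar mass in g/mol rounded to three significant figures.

M ≈ 31.9 g/mol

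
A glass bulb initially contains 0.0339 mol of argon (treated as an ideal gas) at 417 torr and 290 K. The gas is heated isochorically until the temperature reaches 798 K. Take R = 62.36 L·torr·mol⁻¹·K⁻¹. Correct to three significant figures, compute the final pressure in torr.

From PV = nRT: V₁ = nRT₁/P₁ = 1.470 L.
V constant ⇒ P ∝ T: V₂ = V₁; P₂ = P₁·(T₂/T₁) = 1147 torr.

P₂ ≈ 1.15e+03 torr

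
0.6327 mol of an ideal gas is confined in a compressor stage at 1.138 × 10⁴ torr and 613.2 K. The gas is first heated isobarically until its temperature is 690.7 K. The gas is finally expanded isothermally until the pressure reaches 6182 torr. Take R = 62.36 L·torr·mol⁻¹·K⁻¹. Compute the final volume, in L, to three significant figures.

From PV = nRT: V₁ = nRT₁/P₁ = 2.126 L.
P constant ⇒ V ∝ T: P₂ = P₁; V₂ = V₁·(T₂/T₁) = 2.395 L.
Isothermal, so P V is constant: T₃ = T₂; V₃ = V₂·(P₂/P₃) = 4.408 L.

V₃ ≈ 4.41 L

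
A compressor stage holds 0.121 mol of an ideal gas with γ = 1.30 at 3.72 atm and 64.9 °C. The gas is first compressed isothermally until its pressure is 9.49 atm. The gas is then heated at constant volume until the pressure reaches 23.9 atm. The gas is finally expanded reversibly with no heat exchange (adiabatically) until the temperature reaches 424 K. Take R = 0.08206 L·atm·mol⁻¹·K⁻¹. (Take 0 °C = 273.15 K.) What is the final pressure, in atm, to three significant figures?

P₄ ≈ 1.17 atm

Convert: T₁ = 338.0 K.
From PV = nRT: V₁ = nRT₁/P₁ = 0.9023 L.
Isothermal, so P V is constant: T₂ = T₁; V₂ = V₁·(P₁/P₂) = 0.3537 L.
V constant ⇒ P ∝ T: V₃ = V₂; T₃ = T₂·(P₃/P₂) = 851.4 K.
Reversible adiabatic, γ = 1.30: P₄ = P₃·(T₄/T₃)^(γ/(γ−1)) = 1.165 atm; V₄ = V₃·(T₃/T₄)^(1/(γ−1)) = 3.612 L.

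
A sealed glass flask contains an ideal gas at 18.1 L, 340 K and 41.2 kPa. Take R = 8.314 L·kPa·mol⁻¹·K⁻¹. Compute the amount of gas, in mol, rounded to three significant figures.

n ≈ 0.264 mol

PV = nRT ⇒ n = PV/(RT) = (41.2 × 18.1) / (8.314 × 340)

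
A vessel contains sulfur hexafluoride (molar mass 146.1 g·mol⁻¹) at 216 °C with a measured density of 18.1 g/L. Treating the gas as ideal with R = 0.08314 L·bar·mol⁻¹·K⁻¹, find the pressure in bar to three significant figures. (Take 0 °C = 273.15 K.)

ρ = PM/(RT) ⇒ P = ρRT/M = (18.1 × 0.08314 × 489.1) / 146.1

P ≈ 5.04 bar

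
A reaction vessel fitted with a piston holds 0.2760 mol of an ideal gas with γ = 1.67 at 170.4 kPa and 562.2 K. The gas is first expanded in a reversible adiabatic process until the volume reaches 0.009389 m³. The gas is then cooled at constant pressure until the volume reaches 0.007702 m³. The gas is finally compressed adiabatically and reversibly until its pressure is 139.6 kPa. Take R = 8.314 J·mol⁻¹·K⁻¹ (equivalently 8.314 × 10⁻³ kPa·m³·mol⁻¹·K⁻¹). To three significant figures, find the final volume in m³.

V₄ ≈ 0.00700 m³

From PV = nRT: V₁ = nRT₁/P₁ = 0.007571 m³.
Adiabatic (γ = 1.67), T V^(γ−1) and P V^γ constant: T₂ = T₁·(V₁/V₂)^(γ−1) = 486.7 K; P₂ = P₁·(V₁/V₂)^γ = 118.9 kPa.
Isobaric, so V/T is constant: P₃ = P₂; T₃ = T₂·(V₃/V₂) = 399.2 K.
Reversible adiabatic, γ = 1.67: T₄ = T₃·(P₄/P₃)^((γ−1)/γ) = 425.7 K; V₄ = V₃·(P₃/P₄)^(1/γ) = 0.006998 m³.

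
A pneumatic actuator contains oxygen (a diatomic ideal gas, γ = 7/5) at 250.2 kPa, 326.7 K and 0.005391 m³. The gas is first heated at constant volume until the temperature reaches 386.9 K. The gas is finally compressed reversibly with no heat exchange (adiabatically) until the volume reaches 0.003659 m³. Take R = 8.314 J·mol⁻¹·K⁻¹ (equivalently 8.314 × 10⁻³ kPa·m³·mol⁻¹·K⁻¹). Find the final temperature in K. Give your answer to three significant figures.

T₃ ≈ 452 K

Isochoric, so P/T is constant: V₂ = V₁; P₂ = P₁·(T₂/T₁) = 296.3 kPa.
Adiabatic (γ = 7/5), T V^(γ−1) and P V^γ constant: T₃ = T₂·(V₂/V₃)^(γ−1) = 451.8 K; P₃ = P₂·(V₂/V₃)^γ = 509.8 kPa.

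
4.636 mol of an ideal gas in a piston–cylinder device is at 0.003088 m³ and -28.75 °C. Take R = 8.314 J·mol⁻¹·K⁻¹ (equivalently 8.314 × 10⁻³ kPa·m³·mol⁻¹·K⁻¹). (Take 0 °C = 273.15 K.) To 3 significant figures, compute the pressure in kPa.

Convert: T = 244.40 K.
PV = nRT ⇒ P = nRT/V = (4.636 × 8.314 × 10⁻³ × 244.40) / 0.003088

P ≈ 3.05e+03 kPa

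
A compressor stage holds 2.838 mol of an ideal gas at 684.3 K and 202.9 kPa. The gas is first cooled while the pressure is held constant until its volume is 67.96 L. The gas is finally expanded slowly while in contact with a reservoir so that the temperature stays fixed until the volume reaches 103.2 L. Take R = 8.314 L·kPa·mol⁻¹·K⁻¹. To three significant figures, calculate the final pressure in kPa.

P₃ ≈ 134 kPa

From PV = nRT: V₁ = nRT₁/P₁ = 79.58 L.
P constant ⇒ V ∝ T: P₂ = P₁; T₂ = T₁·(V₂/V₁) = 584.4 K.
T constant ⇒ Boyle's law P V = const: T₃ = T₂; P₃ = P₂·(V₂/V₃) = 133.6 kPa.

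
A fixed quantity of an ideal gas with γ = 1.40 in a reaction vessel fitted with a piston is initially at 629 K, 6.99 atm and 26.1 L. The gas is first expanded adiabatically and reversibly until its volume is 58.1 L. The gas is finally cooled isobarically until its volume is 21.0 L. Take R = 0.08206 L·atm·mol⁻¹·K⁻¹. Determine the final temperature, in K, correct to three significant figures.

Adiabatic (γ = 1.40), T V^(γ−1) and P V^γ constant: T₂ = T₁·(V₁/V₂)^(γ−1) = 456.7 K; P₂ = P₁·(V₁/V₂)^γ = 2.280 atm.
Isobaric, so V/T is constant: P₃ = P₂; T₃ = T₂·(V₃/V₂) = 165.1 K.

T₃ ≈ 165 K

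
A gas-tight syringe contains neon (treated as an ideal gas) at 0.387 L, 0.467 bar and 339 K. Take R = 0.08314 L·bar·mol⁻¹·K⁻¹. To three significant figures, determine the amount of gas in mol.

PV = nRT ⇒ n = PV/(RT) = (0.467 × 0.387) / (0.08314 × 339)

n ≈ 0.00641 mol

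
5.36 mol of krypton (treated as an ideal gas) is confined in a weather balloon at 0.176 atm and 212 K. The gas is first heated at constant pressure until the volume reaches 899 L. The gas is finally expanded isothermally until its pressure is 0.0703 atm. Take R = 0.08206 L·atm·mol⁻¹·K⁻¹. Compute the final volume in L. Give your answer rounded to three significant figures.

From PV = nRT: V₁ = nRT₁/P₁ = 529.8 L.
Isobaric, so V/T is constant: P₂ = P₁; T₂ = T₁·(V₂/V₁) = 359.7 K.
T constant ⇒ Boyle's law P V = const: T₃ = T₂; V₃ = V₂·(P₂/P₃) = 2251 L.

V₃ ≈ 2.25e+03 L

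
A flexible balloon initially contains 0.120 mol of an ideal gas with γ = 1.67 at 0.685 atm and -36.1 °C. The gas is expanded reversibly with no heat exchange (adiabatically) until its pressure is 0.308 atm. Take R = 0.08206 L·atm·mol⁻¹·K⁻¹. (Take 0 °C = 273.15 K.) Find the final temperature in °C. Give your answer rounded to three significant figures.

Convert: T₁ = 237.0 K.
From PV = nRT: V₁ = nRT₁/P₁ = 3.408 L.
Reversible adiabatic, γ = 1.67: T₂ = T₁·(P₂/P₁)^((γ−1)/γ) = 172.0 K; V₂ = V₁·(P₁/P₂)^(1/γ) = 5.500 L.

T₂ ≈ -101 °C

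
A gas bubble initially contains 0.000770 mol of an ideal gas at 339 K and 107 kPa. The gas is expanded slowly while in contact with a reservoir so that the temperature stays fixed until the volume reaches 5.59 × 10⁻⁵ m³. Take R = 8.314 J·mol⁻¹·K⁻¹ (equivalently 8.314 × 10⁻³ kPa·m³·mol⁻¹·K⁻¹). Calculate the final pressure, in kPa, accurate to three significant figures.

From PV = nRT: V₁ = nRT₁/P₁ = 2.028e-05 m³.
T constant ⇒ Boyle's law P V = const: T₂ = T₁; P₂ = P₁·(V₁/V₂) = 38.82 kPa.

P₂ ≈ 38.8 kPa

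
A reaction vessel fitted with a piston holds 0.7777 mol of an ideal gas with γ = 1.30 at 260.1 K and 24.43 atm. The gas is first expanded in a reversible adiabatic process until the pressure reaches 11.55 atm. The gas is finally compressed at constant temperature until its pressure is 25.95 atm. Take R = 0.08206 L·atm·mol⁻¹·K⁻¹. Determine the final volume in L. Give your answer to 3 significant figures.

From PV = nRT: V₁ = nRT₁/P₁ = 0.6795 L.
Reversible adiabatic, γ = 1.30: T₂ = T₁·(P₂/P₁)^((γ−1)/γ) = 218.8 K; V₂ = V₁·(P₁/P₂)^(1/γ) = 1.209 L.
Isothermal, so P V is constant: T₃ = T₂; V₃ = V₂·(P₂/P₃) = 0.5381 L.

V₃ ≈ 0.538 L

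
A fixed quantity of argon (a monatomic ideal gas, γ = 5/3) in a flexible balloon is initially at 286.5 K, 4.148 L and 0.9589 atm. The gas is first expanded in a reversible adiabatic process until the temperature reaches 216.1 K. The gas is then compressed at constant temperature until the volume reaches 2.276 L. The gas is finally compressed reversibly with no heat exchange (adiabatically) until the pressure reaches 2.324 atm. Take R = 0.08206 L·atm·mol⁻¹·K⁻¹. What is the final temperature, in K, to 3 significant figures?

Reversible adiabatic, γ = 5/3: P₂ = P₁·(T₂/T₁)^(γ/(γ−1)) = 0.4738 atm; V₂ = V₁·(T₁/T₂)^(1/(γ−1)) = 6.332 L.
T constant ⇒ Boyle's law P V = const: T₃ = T₂; P₃ = P₂·(V₂/V₃) = 1.318 atm.
Reversible adiabatic, γ = 5/3: T₄ = T₃·(P₄/P₃)^((γ−1)/γ) = 271.1 K; V₄ = V₃·(P₃/P₄)^(1/γ) = 1.620 L.

T₄ ≈ 271 K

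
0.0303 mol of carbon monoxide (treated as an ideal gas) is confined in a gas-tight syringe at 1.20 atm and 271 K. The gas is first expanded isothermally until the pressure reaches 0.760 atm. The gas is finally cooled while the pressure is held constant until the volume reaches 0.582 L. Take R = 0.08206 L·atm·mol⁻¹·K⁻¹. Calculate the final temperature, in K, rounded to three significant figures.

From PV = nRT: V₁ = nRT₁/P₁ = 0.5615 L.
Isothermal, so P V is constant: T₂ = T₁; V₂ = V₁·(P₁/P₂) = 0.8866 L.
P constant ⇒ V ∝ T: P₃ = P₂; T₃ = T₂·(V₃/V₂) = 177.9 K.

T₃ ≈ 178 K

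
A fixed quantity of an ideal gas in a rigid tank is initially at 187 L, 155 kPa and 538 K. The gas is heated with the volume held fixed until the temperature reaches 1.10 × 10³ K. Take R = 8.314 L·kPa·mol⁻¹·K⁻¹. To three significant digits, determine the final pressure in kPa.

V constant ⇒ P ∝ T: V₂ = V₁; P₂ = P₁·(T₂/T₁) = 316.9 kPa.

P₂ ≈ 317 kPa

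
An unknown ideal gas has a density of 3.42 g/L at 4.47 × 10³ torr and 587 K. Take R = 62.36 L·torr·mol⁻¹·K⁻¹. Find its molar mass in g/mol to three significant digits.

M ≈ 28.0 g/mol

ρ = PM/(RT) ⇒ M = ρRT/P = (3.42 × 62.36 × 587.0) / 4.47e+03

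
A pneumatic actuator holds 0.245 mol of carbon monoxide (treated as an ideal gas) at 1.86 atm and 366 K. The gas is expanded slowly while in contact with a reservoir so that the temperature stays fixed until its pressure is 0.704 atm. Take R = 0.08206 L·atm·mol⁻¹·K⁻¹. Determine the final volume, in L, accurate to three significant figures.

V₂ ≈ 10.5 L

From PV = nRT: V₁ = nRT₁/P₁ = 3.956 L.
Isothermal, so P V is constant: T₂ = T₁; V₂ = V₁·(P₁/P₂) = 10.45 L.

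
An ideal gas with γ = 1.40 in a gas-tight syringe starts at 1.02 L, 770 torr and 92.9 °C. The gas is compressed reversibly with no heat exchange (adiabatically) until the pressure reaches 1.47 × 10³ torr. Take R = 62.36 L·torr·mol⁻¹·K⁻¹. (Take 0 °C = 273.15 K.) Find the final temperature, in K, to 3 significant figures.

Convert: T₁ = 366.0 K.
Adiabatic (γ = 1.40), T V^(γ−1) and P V^γ constant: T₂ = T₁·(P₂/P₁)^((γ−1)/γ) = 440.3 K; V₂ = V₁·(P₁/P₂)^(1/γ) = 0.6427 L.

T₂ ≈ 440 K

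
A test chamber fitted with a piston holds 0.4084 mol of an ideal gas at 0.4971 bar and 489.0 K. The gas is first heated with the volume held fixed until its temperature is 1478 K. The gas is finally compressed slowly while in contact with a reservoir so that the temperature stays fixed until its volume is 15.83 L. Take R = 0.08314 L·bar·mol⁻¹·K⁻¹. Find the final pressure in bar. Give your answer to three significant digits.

P₃ ≈ 3.17 bar

From PV = nRT: V₁ = nRT₁/P₁ = 33.40 L.
Isochoric, so P/T is constant: V₂ = V₁; P₂ = P₁·(T₂/T₁) = 1.502 bar.
Isothermal, so P V is constant: T₃ = T₂; P₃ = P₂·(V₂/V₃) = 3.170 bar.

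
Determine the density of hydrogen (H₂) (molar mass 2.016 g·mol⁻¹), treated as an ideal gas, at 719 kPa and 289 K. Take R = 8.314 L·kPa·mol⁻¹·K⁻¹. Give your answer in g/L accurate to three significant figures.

ρ ≈ 0.603 g/L

ρ = PM/(RT) = (719 × 2.016) / (8.314 × 289.0)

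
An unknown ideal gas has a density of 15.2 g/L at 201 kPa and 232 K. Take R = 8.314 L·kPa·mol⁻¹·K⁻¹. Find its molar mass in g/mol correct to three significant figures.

ρ = PM/(RT) ⇒ M = ρRT/P = (15.2 × 8.314 × 232.0) / 201

M ≈ 146 g/mol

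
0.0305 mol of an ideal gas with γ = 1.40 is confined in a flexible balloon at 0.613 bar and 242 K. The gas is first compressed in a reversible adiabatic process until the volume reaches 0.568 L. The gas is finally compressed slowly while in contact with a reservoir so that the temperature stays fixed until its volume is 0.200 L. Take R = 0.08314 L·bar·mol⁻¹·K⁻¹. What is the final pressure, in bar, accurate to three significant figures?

P₃ ≈ 3.85 bar

From PV = nRT: V₁ = nRT₁/P₁ = 1.001 L.
Reversible adiabatic, γ = 1.40: T₂ = T₁·(V₁/V₂)^(γ−1) = 303.6 K; P₂ = P₁·(V₁/V₂)^γ = 1.355 bar.
T constant ⇒ Boyle's law P V = const: T₃ = T₂; P₃ = P₂·(V₂/V₃) = 3.849 bar.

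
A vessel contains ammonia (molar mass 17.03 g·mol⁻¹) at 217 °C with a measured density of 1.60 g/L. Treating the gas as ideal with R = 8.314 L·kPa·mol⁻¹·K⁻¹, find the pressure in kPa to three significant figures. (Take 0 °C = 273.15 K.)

P ≈ 383 kPa

ρ = PM/(RT) ⇒ P = ρRT/M = (1.60 × 8.314 × 490.1) / 17.03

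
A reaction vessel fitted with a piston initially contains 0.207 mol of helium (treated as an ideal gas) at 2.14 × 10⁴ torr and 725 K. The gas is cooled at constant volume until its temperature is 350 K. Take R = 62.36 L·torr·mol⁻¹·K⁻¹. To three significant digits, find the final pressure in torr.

P₂ ≈ 1.03e+04 torr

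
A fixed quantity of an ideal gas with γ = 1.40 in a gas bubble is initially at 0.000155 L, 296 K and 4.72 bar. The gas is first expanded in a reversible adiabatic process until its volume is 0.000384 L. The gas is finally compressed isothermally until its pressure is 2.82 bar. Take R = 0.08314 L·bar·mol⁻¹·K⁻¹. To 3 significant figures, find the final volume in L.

V₃ ≈ 0.000180 L

Adiabatic (γ = 1.40), T V^(γ−1) and P V^γ constant: T₂ = T₁·(V₁/V₂)^(γ−1) = 205.9 K; P₂ = P₁·(V₁/V₂)^γ = 1.325 bar.
T constant ⇒ Boyle's law P V = const: T₃ = T₂; V₃ = V₂·(P₂/P₃) = 0.0001805 L.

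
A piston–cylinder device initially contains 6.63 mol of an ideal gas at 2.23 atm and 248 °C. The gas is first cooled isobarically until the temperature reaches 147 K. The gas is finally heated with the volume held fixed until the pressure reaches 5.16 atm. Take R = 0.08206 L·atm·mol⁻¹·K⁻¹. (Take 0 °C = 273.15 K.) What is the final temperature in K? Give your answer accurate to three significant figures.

Convert: T₁ = 521.1 K.
From PV = nRT: V₁ = nRT₁/P₁ = 127.1 L.
P constant ⇒ V ∝ T: P₂ = P₁; V₂ = V₁·(T₂/T₁) = 35.86 L.
V constant ⇒ P ∝ T: V₃ = V₂; T₃ = T₂·(P₃/P₂) = 340.1 K.

T₃ ≈ 340 K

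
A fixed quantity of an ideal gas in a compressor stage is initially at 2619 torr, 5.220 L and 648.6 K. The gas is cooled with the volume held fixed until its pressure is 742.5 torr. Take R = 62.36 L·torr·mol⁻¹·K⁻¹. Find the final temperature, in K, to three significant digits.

T₂ ≈ 184 K

V constant ⇒ P ∝ T: V₂ = V₁; T₂ = T₁·(P₂/P₁) = 183.9 K.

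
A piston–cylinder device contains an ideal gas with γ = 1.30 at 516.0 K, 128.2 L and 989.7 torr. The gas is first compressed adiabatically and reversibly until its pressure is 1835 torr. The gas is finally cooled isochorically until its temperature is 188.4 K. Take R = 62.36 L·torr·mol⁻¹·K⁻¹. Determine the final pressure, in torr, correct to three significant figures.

P₃ ≈ 581 torr

Adiabatic (γ = 1.30), T V^(γ−1) and P V^γ constant: T₂ = T₁·(P₂/P₁)^((γ−1)/γ) = 595.0 K; V₂ = V₁·(P₁/P₂)^(1/γ) = 79.73 L.
V constant ⇒ P ∝ T: V₃ = V₂; P₃ = P₂·(T₃/T₂) = 581.0 torr.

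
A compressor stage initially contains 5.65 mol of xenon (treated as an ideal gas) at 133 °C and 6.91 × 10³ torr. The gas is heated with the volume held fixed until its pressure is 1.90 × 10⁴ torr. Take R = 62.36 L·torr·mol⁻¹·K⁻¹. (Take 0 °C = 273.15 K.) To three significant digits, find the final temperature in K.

T₂ ≈ 1.12e+03 K

Convert: T₁ = 406.1 K.
From PV = nRT: V₁ = nRT₁/P₁ = 20.71 L.
V constant ⇒ P ∝ T: V₂ = V₁; T₂ = T₁·(P₂/P₁) = 1117 K.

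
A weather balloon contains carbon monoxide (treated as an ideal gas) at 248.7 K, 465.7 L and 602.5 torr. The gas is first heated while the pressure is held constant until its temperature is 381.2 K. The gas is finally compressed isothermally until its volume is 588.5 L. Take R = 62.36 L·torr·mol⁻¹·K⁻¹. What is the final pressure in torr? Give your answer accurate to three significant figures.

P₃ ≈ 731 torr

P constant ⇒ V ∝ T: P₂ = P₁; V₂ = V₁·(T₂/T₁) = 713.8 L.
T constant ⇒ Boyle's law P V = const: T₃ = T₂; P₃ = P₂·(V₂/V₃) = 730.8 torr.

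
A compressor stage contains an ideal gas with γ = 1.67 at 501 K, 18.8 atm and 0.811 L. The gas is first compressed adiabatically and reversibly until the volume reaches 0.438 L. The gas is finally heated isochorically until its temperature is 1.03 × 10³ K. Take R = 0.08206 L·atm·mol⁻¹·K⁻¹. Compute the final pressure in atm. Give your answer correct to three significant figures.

Adiabatic (γ = 1.67), T V^(γ−1) and P V^γ constant: T₂ = T₁·(V₁/V₂)^(γ−1) = 757.0 K; P₂ = P₁·(V₁/V₂)^γ = 52.60 atm.
Isochoric, so P/T is constant: V₃ = V₂; P₃ = P₂·(T₃/T₂) = 71.57 atm.

P₃ ≈ 71.6 atm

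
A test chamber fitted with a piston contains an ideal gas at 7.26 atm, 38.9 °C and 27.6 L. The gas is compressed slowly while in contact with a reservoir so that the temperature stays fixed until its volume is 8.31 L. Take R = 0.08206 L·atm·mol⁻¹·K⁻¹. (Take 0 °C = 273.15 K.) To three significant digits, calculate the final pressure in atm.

Convert: T₁ = 312.0 K.
Isothermal, so P V is constant: T₂ = T₁; P₂ = P₁·(V₁/V₂) = 24.11 atm.

P₂ ≈ 24.1 atm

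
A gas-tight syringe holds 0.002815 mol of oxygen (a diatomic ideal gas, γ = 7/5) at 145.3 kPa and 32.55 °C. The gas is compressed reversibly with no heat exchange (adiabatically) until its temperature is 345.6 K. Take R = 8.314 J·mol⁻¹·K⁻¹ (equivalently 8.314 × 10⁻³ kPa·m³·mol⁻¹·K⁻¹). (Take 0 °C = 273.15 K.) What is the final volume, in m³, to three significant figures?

V₂ ≈ 3.62e-05 m³

Convert: T₁ = 305.7 K.
From PV = nRT: V₁ = nRT₁/P₁ = 4.924e-05 m³.
Reversible adiabatic, γ = 7/5: P₂ = P₁·(T₂/T₁)^(γ/(γ−1)) = 223.2 kPa; V₂ = V₁·(T₁/T₂)^(1/(γ−1)) = 3.623e-05 m³.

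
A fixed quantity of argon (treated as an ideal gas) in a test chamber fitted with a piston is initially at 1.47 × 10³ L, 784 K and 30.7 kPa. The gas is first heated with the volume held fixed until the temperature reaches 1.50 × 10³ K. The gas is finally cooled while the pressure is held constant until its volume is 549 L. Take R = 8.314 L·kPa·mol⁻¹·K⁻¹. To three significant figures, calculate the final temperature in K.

T₃ ≈ 560 K

Isochoric, so P/T is constant: V₂ = V₁; P₂ = P₁·(T₂/T₁) = 58.74 kPa.
Isobaric, so V/T is constant: P₃ = P₂; T₃ = T₂·(V₃/V₂) = 560.2 K.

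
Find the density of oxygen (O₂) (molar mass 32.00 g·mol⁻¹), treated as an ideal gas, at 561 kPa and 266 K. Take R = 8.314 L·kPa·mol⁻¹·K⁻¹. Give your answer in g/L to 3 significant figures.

ρ ≈ 8.12 g/L

ρ = PM/(RT) = (561 × 32.00) / (8.314 × 266.0)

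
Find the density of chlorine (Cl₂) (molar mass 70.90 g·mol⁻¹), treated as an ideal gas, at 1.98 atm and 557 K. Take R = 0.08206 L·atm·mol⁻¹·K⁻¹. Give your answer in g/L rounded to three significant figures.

ρ = PM/(RT) = (1.98 × 70.90) / (0.08206 × 557.0)

ρ ≈ 3.07 g/L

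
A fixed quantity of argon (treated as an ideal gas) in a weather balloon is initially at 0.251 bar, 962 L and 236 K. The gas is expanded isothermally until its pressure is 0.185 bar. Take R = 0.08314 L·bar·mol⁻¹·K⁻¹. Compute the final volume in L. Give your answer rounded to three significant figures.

V₂ ≈ 1.31e+03 L

Isothermal, so P V is constant: T₂ = T₁; V₂ = V₁·(P₁/P₂) = 1305 L.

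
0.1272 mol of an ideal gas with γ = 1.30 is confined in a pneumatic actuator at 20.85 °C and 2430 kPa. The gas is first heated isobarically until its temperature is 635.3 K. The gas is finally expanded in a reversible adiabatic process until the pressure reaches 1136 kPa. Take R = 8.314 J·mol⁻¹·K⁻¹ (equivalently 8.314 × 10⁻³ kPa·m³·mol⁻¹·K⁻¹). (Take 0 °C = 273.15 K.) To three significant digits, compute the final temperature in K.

T₃ ≈ 533 K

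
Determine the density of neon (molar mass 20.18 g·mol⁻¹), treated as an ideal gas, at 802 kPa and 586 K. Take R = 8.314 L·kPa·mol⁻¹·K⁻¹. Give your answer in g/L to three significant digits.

ρ ≈ 3.32 g/L

ρ = PM/(RT) = (802 × 20.18) / (8.314 × 586.0)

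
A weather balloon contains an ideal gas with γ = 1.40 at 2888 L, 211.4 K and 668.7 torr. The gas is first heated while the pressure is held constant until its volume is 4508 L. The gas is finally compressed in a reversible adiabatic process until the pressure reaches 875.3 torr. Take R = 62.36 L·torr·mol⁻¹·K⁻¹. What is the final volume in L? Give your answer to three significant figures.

P constant ⇒ V ∝ T: P₂ = P₁; T₂ = T₁·(V₂/V₁) = 330.0 K.
Reversible adiabatic, γ = 1.40: T₃ = T₂·(P₃/P₂)^((γ−1)/γ) = 356.4 K; V₃ = V₂·(P₂/P₃)^(1/γ) = 3719 L.

V₃ ≈ 3.72e+03 L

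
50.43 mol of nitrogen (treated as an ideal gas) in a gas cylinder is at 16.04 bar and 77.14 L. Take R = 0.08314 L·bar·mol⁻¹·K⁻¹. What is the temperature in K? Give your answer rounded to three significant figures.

T ≈ 295 K

PV = nRT ⇒ T = PV/(nR) = (16.04 × 77.14) / (50.43 × 0.08314)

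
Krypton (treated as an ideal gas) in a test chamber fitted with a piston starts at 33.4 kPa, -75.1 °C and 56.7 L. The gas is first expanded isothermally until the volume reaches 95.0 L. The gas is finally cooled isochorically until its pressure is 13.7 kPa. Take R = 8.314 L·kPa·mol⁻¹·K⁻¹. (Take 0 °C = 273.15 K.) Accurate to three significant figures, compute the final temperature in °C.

Convert: T₁ = 198.0 K.
Isothermal, so P V is constant: T₂ = T₁; P₂ = P₁·(V₁/V₂) = 19.93 kPa.
V constant ⇒ P ∝ T: V₃ = V₂; T₃ = T₂·(P₃/P₂) = 136.1 K.

T₃ ≈ -137 °C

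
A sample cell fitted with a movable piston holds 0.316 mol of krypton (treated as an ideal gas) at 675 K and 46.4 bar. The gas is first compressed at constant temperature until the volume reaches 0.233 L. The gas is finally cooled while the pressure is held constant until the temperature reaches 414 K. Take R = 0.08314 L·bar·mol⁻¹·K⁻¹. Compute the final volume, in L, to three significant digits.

V₃ ≈ 0.143 L

From PV = nRT: V₁ = nRT₁/P₁ = 0.3822 L.
T constant ⇒ Boyle's law P V = const: T₂ = T₁; P₂ = P₁·(V₁/V₂) = 76.11 bar.
Isobaric, so V/T is constant: P₃ = P₂; V₃ = V₂·(T₃/T₂) = 0.1429 L.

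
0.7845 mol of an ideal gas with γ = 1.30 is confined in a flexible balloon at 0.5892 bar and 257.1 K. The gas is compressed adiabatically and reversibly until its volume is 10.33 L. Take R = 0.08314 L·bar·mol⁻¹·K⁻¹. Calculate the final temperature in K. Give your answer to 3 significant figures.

T₂ ≈ 348 K

From PV = nRT: V₁ = nRT₁/P₁ = 28.46 L.
Adiabatic (γ = 1.30), T V^(γ−1) and P V^γ constant: T₂ = T₁·(V₁/V₂)^(γ−1) = 348.5 K; P₂ = P₁·(V₁/V₂)^γ = 2.200 bar.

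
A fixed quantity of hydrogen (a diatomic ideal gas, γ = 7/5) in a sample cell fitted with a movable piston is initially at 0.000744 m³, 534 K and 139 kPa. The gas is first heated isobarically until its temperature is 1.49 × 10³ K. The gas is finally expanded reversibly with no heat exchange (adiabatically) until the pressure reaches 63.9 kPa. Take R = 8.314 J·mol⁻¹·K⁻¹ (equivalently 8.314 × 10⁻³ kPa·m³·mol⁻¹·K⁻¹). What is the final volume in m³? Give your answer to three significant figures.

P constant ⇒ V ∝ T: P₂ = P₁; V₂ = V₁·(T₂/T₁) = 0.002076 m³.
Adiabatic (γ = 7/5), T V^(γ−1) and P V^γ constant: T₃ = T₂·(P₃/P₂)^((γ−1)/γ) = 1193 K; V₃ = V₂·(P₂/P₃)^(1/γ) = 0.003617 m³.

V₃ ≈ 0.00362 m³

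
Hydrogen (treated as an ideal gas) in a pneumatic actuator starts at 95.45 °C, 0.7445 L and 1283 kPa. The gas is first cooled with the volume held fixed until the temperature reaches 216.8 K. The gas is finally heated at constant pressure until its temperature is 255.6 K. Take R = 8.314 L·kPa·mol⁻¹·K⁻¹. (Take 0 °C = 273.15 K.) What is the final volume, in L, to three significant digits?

Convert: T₁ = 368.6 K.
V constant ⇒ P ∝ T: V₂ = V₁; P₂ = P₁·(T₂/T₁) = 754.6 kPa.
P constant ⇒ V ∝ T: P₃ = P₂; V₃ = V₂·(T₃/T₂) = 0.8777 L.

V₃ ≈ 0.878 L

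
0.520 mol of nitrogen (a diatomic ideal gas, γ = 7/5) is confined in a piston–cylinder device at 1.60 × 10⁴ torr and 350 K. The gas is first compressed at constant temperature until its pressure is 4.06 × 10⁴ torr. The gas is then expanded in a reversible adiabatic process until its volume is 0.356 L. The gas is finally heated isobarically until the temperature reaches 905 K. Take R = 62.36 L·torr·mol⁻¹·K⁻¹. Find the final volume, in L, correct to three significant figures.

From PV = nRT: V₁ = nRT₁/P₁ = 0.7093 L.
Isothermal, so P V is constant: T₂ = T₁; V₂ = V₁·(P₁/P₂) = 0.2795 L.
Adiabatic (γ = 7/5), T V^(γ−1) and P V^γ constant: T₃ = T₂·(V₂/V₃)^(γ−1) = 317.7 K; P₃ = P₂·(V₂/V₃)^γ = 2.894e+04 torr.
Isobaric, so V/T is constant: P₄ = P₃; V₄ = V₃·(T₄/T₃) = 1.014 L.

V₄ ≈ 1.01 L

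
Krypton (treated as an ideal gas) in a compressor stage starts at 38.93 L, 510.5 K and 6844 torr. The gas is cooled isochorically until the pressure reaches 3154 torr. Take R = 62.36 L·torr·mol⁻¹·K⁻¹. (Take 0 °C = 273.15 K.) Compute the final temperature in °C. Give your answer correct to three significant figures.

V constant ⇒ P ∝ T: V₂ = V₁; T₂ = T₁·(P₂/P₁) = 235.3 K.

T₂ ≈ -37.9 °C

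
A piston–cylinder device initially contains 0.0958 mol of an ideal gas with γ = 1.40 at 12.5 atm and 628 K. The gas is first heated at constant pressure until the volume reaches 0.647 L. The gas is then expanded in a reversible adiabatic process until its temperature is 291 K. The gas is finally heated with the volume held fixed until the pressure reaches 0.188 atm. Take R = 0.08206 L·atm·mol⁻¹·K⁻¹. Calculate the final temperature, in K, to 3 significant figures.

From PV = nRT: V₁ = nRT₁/P₁ = 0.3950 L.
Isobaric, so V/T is constant: P₂ = P₁; T₂ = T₁·(V₂/V₁) = 1029 K.
Reversible adiabatic, γ = 1.40: P₃ = P₂·(T₃/T₂)^(γ/(γ−1)) = 0.1505 atm; V₃ = V₂·(T₂/T₃)^(1/(γ−1)) = 15.20 L.
Isochoric, so P/T is constant: V₄ = V₃; T₄ = T₃·(P₄/P₃) = 363.6 K.

T₄ ≈ 364 K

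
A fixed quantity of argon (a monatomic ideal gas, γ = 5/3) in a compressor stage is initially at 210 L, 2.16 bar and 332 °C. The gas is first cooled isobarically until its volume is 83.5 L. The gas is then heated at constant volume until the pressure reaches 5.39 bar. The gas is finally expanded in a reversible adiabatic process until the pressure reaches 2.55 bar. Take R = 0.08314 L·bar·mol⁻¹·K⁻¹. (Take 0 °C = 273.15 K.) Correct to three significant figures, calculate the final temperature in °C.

Convert: T₁ = 605.1 K.
Isobaric, so V/T is constant: P₂ = P₁; T₂ = T₁·(V₂/V₁) = 240.6 K.
Isochoric, so P/T is constant: V₃ = V₂; T₃ = T₂·(P₃/P₂) = 600.4 K.
Adiabatic (γ = 5/3), T V^(γ−1) and P V^γ constant: T₄ = T₃·(P₄/P₃)^((γ−1)/γ) = 445.1 K; V₄ = V₃·(P₃/P₄)^(1/γ) = 130.8 L.

T₄ ≈ 172 °C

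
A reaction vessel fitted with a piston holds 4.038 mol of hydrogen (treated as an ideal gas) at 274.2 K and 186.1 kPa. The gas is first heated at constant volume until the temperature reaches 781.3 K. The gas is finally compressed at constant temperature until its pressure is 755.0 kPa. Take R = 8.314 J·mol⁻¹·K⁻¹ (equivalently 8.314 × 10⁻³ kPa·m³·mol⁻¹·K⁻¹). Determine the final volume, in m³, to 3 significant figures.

V₃ ≈ 0.0347 m³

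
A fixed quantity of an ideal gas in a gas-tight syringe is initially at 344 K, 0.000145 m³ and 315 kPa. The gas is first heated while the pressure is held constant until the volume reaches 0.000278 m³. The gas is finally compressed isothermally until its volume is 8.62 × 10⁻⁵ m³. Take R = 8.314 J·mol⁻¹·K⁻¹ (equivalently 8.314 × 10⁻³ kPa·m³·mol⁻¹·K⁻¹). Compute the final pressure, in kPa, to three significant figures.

P₃ ≈ 1.02e+03 kPa

Isobaric, so V/T is constant: P₂ = P₁; T₂ = T₁·(V₂/V₁) = 659.5 K.
Isothermal, so P V is constant: T₃ = T₂; P₃ = P₂·(V₂/V₃) = 1016 kPa.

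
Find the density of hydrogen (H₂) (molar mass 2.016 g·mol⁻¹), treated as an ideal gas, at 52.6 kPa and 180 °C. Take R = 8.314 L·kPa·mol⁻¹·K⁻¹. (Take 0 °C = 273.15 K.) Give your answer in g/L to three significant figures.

ρ ≈ 0.0281 g/L

ρ = PM/(RT) = (52.6 × 2.016) / (8.314 × 453.1)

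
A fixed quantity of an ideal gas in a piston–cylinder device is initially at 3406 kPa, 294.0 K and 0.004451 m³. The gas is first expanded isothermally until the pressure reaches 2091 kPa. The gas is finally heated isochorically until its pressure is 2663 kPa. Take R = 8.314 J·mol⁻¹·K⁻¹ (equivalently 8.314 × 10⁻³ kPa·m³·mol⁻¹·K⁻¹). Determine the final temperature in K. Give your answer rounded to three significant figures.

T₃ ≈ 374 K

T constant ⇒ Boyle's law P V = const: T₂ = T₁; V₂ = V₁·(P₁/P₂) = 0.007250 m³.
V constant ⇒ P ∝ T: V₃ = V₂; T₃ = T₂·(P₃/P₂) = 374.4 K.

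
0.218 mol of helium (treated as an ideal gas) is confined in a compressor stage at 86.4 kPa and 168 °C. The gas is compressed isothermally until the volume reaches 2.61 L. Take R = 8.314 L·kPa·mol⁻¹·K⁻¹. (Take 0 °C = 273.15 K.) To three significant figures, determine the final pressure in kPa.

P₂ ≈ 306 kPa

Convert: T₁ = 441.1 K.
From PV = nRT: V₁ = nRT₁/P₁ = 9.254 L.
T constant ⇒ Boyle's law P V = const: T₂ = T₁; P₂ = P₁·(V₁/V₂) = 306.3 kPa.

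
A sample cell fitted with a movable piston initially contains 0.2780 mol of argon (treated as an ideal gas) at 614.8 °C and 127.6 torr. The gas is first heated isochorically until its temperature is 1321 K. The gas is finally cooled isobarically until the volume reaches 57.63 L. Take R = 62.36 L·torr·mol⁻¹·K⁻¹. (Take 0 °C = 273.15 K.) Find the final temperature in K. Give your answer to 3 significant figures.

Convert: T₁ = 887.9 K.
From PV = nRT: V₁ = nRT₁/P₁ = 120.6 L.
Isochoric, so P/T is constant: V₂ = V₁; P₂ = P₁·(T₂/T₁) = 189.8 torr.
P constant ⇒ V ∝ T: P₃ = P₂; T₃ = T₂·(V₃/V₂) = 631.0 K.

T₃ ≈ 631 K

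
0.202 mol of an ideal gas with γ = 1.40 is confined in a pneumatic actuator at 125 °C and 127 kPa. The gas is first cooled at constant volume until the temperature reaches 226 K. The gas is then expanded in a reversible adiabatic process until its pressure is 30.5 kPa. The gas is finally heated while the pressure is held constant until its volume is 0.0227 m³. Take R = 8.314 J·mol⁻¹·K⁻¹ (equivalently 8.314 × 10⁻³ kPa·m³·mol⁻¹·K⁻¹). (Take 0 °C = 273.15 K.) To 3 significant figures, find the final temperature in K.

T₄ ≈ 412 K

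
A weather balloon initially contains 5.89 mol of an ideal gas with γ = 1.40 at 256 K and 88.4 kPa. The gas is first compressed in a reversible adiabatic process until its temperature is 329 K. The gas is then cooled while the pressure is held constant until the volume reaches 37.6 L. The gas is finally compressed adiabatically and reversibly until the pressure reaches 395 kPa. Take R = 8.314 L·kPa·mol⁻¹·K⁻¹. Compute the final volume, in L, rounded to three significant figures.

From PV = nRT: V₁ = nRT₁/P₁ = 141.8 L.
Adiabatic (γ = 1.40), T V^(γ−1) and P V^γ constant: P₂ = P₁·(T₂/T₁)^(γ/(γ−1)) = 212.7 kPa; V₂ = V₁·(T₁/T₂)^(1/(γ−1)) = 75.74 L.
Isobaric, so V/T is constant: P₃ = P₂; T₃ = T₂·(V₃/V₂) = 163.3 K.
Adiabatic (γ = 1.40), T V^(γ−1) and P V^γ constant: T₄ = T₃·(P₄/P₃)^((γ−1)/γ) = 194.9 K; V₄ = V₃·(P₃/P₄)^(1/γ) = 24.17 L.

V₄ ≈ 24.2 L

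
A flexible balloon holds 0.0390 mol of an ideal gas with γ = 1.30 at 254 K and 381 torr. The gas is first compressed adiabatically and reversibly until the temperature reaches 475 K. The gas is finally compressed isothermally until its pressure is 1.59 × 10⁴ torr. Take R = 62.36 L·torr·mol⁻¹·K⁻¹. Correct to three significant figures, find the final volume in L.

V₃ ≈ 0.0727 L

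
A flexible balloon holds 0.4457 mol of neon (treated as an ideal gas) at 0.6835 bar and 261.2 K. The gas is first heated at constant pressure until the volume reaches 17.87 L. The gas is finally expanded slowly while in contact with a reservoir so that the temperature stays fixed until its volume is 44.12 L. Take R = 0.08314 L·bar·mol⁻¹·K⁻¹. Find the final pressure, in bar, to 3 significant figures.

From PV = nRT: V₁ = nRT₁/P₁ = 14.16 L.
P constant ⇒ V ∝ T: P₂ = P₁; T₂ = T₁·(V₂/V₁) = 329.6 K.
Isothermal, so P V is constant: T₃ = T₂; P₃ = P₂·(V₂/V₃) = 0.2768 bar.

P₃ ≈ 0.277 bar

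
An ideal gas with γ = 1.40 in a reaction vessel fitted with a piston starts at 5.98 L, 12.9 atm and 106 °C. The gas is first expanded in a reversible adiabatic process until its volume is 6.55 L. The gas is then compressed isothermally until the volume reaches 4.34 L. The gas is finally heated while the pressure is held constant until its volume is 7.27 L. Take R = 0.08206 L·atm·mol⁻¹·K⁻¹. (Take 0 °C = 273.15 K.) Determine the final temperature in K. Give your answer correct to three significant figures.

Convert: T₁ = 379.1 K.
Reversible adiabatic, γ = 1.40: T₂ = T₁·(V₁/V₂)^(γ−1) = 365.6 K; P₂ = P₁·(V₁/V₂)^γ = 11.36 atm.
T constant ⇒ Boyle's law P V = const: T₃ = T₂; P₃ = P₂·(V₂/V₃) = 17.14 atm.
Isobaric, so V/T is constant: P₄ = P₃; T₄ = T₃·(V₄/V₃) = 612.4 K.

T₄ ≈ 612 K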